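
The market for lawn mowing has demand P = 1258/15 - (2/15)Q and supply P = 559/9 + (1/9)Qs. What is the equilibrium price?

Set the two price expressions equal: 1258/15 - (2/15)Q = 559/9 + (1/9)Q.
979/45 = (11/45)Q, so Q* = 89.
P* = 1258/15 − (2/15)(89) = 72.

P* = 72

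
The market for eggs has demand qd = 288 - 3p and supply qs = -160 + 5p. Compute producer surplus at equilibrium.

Producer surplus = 1440

Equilibrium: 288 - 3p = -160 + 5p gives p* = 56, q* = 120.
Supply starts at p = 32 (where qs = 0).
PS = ½(56 − 32)(120) = 1440.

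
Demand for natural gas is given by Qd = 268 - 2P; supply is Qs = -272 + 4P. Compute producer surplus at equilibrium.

Producer surplus = 968

Equilibrium: 268 - 2P = -272 + 4P gives P* = 90, Q* = 88.
Supply starts at P = 68 (where Qs = 0).
PS = ½(90 − 68)(88) = 968.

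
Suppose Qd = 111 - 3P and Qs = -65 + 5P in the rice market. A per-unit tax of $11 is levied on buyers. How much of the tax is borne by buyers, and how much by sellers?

Pre-tax equilibrium: P* = 22, Q* = 45.
Tax on buyers shifts demand to Qd = 111 − 3(P + 11) = 78 - 3P.
78 - 3P = -65 + 5P gives seller price Ps = 17.875; buyers pay Pb = 17.875 + 11 = 28.875.
New quantity: Q = 111 − 3(28.875) = 24.375.
Buyer burden = 28.875 − 22 = 6.875; seller burden = 22 − 17.875 = 4.125.

Buyers bear $6.875, sellers bear $4.125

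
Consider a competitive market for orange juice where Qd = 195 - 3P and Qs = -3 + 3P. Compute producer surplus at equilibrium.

Producer surplus = 1536

Equilibrium: 195 - 3P = -3 + 3P gives P* = 33, Q* = 96.
Supply starts at P = 1 (where Qs = 0).
PS = ½(33 − 1)(96) = 1536.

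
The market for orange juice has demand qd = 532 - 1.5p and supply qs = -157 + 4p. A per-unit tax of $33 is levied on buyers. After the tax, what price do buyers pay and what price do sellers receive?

Pre-tax equilibrium: p* = 1378/11, q* = 3785/11.
Tax on buyers shifts demand to qd = 532 − 1.5(p + 33) = 482.5 - 1.5p.
482.5 - 1.5p = -157 + 4p gives seller price ps = 1279/11; buyers pay pb = 1279/11 + 33 = 1642/11.
New quantity: q = 532 − 1.5(1642/11) = 3389/11.

Buyers pay 1642/11, sellers receive 1279/11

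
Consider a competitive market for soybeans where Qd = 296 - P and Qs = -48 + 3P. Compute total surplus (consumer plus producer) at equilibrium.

Total surplus = 29400

Equilibrium: 296 - P = -48 + 3P gives P* = 86, Q* = 210.
Demand choke price: P = 296; supply starts at P = 16.
CS = ½(296 − 86)(210) = 22050; PS = ½(86 − 16)(210) = 7350.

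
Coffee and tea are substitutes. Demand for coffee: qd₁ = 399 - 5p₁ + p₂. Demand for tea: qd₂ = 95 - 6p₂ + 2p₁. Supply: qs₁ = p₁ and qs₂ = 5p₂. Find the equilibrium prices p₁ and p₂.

p₁ = 70.0625, p₂ = 21.375

Market 1: 399 - 5p₁ + p₂ = p₁ → 6p₁ - p₂ = 399.
Market 2: 11p₂ - 2p₁ = 95.
Eliminating p₂: 11×(1) + 1×(2) gives 64p₁ = 4484, so p₁ = 70.0625.
Back-substitute into (2): p₂ = (95 + 2×70.0625) / 11 = 21.375.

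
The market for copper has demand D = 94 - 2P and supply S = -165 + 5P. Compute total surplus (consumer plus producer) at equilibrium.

Total surplus = 140

Equilibrium: 94 - 2P = -165 + 5P gives P* = 37, Q* = 20.
Demand choke price: P = 47; supply starts at P = 33.
CS = ½(47 − 37)(20) = 100; PS = ½(37 − 33)(20) = 40.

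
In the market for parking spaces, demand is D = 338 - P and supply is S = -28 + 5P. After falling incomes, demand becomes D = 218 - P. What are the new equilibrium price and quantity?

P' = 41, Q' = 177

Original equilibrium: P* = 61, Q* = 277.
New equilibrium: 218 - P = -28 + 5P, so 246 = 6P and P' = 41; Q' = 218 − 1(41) = 177.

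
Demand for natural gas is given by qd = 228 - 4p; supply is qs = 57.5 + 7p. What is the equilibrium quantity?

q* = 166

Set qd = qs: 228 - 4p = 57.5 + 7p.
170.5 = 11p, so p* = 15.5.
q* = 228 − 4(15.5) = 166.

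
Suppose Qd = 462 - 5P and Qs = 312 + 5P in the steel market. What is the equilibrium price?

Set Qd = Qs: 462 - 5P = 312 + 5P.
150 = 10P, so P* = 15.
Q* = 462 − 5(15) = 387.

P* = 15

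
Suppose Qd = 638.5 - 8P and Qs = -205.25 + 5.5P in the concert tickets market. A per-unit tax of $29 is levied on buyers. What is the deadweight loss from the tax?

Deadweight loss = 37004/27

Pre-tax equilibrium: P* = 62.5, Q* = 138.5.
Tax on buyers shifts demand to Qd = 638.5 − 8(P + 29) = 406.5 - 8P.
406.5 - 8P = -205.25 + 5.5P gives seller price Ps = 2447/54; buyers pay Pb = 2447/54 + 29 = 4013/54.
New quantity: Q = 638.5 − 8(4013/54) = 2375/54.
DWL = ½ × 29 × (138.5 − 2375/54) = 37004/27.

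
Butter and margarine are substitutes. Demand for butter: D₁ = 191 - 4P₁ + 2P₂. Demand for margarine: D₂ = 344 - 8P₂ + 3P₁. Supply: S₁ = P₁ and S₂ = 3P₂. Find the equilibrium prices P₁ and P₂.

P₁ = 2789/49, P₂ = 2293/49

Market 1: 191 - 4P₁ + 2P₂ = P₁ → 5P₁ - 2P₂ = 191.
Market 2: 11P₂ - 3P₁ = 344.
Eliminating P₂: 11×(1) + 2×(2) gives 49P₁ = 2789, so P₁ = 2789/49.
Back-substitute into (2): P₂ = (344 + 3×2789/49) / 11 = 2293/49.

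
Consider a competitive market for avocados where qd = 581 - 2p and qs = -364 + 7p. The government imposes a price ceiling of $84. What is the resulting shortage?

Equilibrium price would be p* = 105, so the ceiling at 84 binds.
At p = 84: qd = 581 − 2(84) = 413, qs = -364 + 7(84) = 224.
Shortage = 413 − 224 = 189.

Shortage = 189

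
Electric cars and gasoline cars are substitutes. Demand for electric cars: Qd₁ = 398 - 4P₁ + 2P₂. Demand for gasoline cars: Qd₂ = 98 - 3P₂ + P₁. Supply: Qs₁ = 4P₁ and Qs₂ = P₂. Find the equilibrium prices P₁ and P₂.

Market 1: 398 - 4P₁ + 2P₂ = 4P₁ → 8P₁ - 2P₂ = 398.
Market 2: 4P₂ - P₁ = 98.
Eliminating P₂: 4×(1) + 2×(2) gives 30P₁ = 1788, so P₁ = 59.6.
Back-substitute into (2): P₂ = (98 + 1×59.6) / 4 = 39.4.

P₁ = 59.6, P₂ = 39.4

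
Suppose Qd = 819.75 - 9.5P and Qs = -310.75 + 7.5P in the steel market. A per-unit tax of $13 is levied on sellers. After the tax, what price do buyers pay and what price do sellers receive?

Buyers pay 1228/17, sellers receive 1007/17

Pre-tax equilibrium: P* = 66.5, Q* = 188.
Tax on sellers shifts supply to Qs = -310.75 + 7.5(P − 13) = -408.25 + 7.5P.
819.75 - 9.5P = -408.25 + 7.5P gives buyer price Pb = 1228/17; sellers receive Ps = 1228/17 − 13 = 1007/17.
New quantity: Q = 819.75 − 9.5(1228/17) = 9079/68.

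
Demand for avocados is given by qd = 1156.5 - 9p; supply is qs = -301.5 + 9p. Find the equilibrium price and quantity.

Set qd = qs: 1156.5 - 9p = -301.5 + 9p.
1458 = 18p, so p* = 81.
q* = 1156.5 − 9(81) = 427.5.

p* = 81, q* = 427.5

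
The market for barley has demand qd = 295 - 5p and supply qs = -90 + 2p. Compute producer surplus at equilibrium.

Equilibrium: 295 - 5p = -90 + 2p gives p* = 55, q* = 20.
Supply starts at p = 45 (where qs = 0).
PS = ½(55 − 45)(20) = 100.

Producer surplus = 100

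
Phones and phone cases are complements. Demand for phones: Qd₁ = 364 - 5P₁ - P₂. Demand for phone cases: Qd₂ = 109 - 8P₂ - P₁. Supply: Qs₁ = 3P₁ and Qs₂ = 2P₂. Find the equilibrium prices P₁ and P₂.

Market 1: 364 - 5P₁ - P₂ = 3P₁ → 8P₁ + P₂ = 364.
Market 2: 10P₂ + P₁ = 109.
Eliminating P₂: 10×(1) − 1×(2) gives 79P₁ = 3531, so P₁ = 3531/79.
Back-substitute into (2): P₂ = (109 − 1×3531/79) / 10 = 508/79.

P₁ = 3531/79, P₂ = 508/79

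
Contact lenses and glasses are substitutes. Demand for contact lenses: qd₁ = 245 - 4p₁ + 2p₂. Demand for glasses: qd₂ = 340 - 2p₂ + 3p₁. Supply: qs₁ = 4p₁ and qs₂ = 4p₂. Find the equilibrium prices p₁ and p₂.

p₁ = 1075/21, p₂ = 3455/42

Market 1: 245 - 4p₁ + 2p₂ = 4p₁ → 8p₁ - 2p₂ = 245.
Market 2: 6p₂ - 3p₁ = 340.
Eliminating p₂: 6×(1) + 2×(2) gives 42p₁ = 2150, so p₁ = 1075/21.
Back-substitute into (2): p₂ = (340 + 3×1075/21) / 6 = 3455/42.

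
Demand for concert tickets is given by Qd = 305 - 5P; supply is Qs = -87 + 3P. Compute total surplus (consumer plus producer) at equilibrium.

Total surplus = 960

Equilibrium: 305 - 5P = -87 + 3P gives P* = 49, Q* = 60.
Demand choke price: P = 61; supply starts at P = 29.
CS = ½(61 − 49)(60) = 360; PS = ½(49 − 29)(60) = 600.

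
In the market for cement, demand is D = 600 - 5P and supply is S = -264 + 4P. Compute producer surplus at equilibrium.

Equilibrium: 600 - 5P = -264 + 4P gives P* = 96, Q* = 120.
Supply starts at P = 66 (where S = 0).
PS = ½(96 − 66)(120) = 1800.

Producer surplus = 1800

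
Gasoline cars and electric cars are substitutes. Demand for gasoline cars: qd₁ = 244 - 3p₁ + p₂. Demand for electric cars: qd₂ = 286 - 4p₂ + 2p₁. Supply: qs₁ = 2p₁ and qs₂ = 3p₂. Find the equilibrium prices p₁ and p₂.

Market 1: 244 - 3p₁ + p₂ = 2p₁ → 5p₁ - p₂ = 244.
Market 2: 7p₂ - 2p₁ = 286.
Eliminating p₂: 7×(1) + 1×(2) gives 33p₁ = 1994, so p₁ = 1994/33.
Back-substitute into (2): p₂ = (286 + 2×1994/33) / 7 = 1918/33.

p₁ = 1994/33, p₂ = 1918/33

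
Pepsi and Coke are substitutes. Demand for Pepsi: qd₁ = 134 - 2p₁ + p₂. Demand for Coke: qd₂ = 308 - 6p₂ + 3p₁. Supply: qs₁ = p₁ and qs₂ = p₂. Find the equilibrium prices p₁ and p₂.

Market 1: 134 - 2p₁ + p₂ = p₁ → 3p₁ - p₂ = 134.
Market 2: 7p₂ - 3p₁ = 308.
Eliminating p₂: 7×(1) + 1×(2) gives 18p₁ = 1246, so p₁ = 623/9.
Back-substitute into (2): p₂ = (308 + 3×623/9) / 7 = 221/3.

p₁ = 623/9, p₂ = 221/3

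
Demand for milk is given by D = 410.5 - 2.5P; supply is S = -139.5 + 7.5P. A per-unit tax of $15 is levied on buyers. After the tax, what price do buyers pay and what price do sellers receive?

Pre-tax equilibrium: P* = 55, Q* = 273.
Tax on buyers shifts demand to D = 410.5 − 2.5(P + 15) = 373 - 2.5P.
373 - 2.5P = -139.5 + 7.5P gives seller price Ps = 51.25; buyers pay Pb = 51.25 + 15 = 66.25.
New quantity: Q = 410.5 − 2.5(66.25) = 244.875.

Buyers pay $66.25, sellers receive $51.25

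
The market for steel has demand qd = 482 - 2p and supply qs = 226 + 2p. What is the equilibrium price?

Set qd = qs: 482 - 2p = 226 + 2p.
256 = 4p, so p* = 64.
q* = 482 − 2(64) = 354.

p* = 64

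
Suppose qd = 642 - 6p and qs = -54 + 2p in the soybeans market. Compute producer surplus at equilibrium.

Equilibrium: 642 - 6p = -54 + 2p gives p* = 87, q* = 120.
Supply starts at p = 27 (where qs = 0).
PS = ½(87 − 27)(120) = 3600.

Producer surplus = 3600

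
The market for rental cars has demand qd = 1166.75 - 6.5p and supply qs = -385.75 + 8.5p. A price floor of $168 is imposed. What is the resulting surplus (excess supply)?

Surplus = 967.5

Equilibrium price would be p* = 103.5, so the floor at 168 binds.
At p = 168: qd = 74.75, qs = 1042.25.
Surplus = 1042.25 − 74.75 = 967.5.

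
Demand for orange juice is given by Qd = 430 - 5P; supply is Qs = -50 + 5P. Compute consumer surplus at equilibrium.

Consumer surplus = 3610

Equilibrium: 430 - 5P = -50 + 5P gives P* = 48, Q* = 190.
Demand choke price (Qd = 0): P = 86.
CS = ½(86 − 48)(190) = 3610.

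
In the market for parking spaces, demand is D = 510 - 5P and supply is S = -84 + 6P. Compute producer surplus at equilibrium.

Producer surplus = 4800

Equilibrium: 510 - 5P = -84 + 6P gives P* = 54, Q* = 240.
Supply starts at P = 14 (where S = 0).
PS = ½(54 − 14)(240) = 4800.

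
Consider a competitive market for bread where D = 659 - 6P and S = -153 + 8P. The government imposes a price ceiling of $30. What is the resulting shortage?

Equilibrium price would be P* = 58, so the ceiling at 30 binds.
At P = 30: D = 659 − 6(30) = 479, S = -153 + 8(30) = 87.
Shortage = 479 − 87 = 392.

Shortage = 392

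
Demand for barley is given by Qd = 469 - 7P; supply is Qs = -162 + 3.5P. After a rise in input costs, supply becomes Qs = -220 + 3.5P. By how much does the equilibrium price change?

ΔP = 116/21

Original equilibrium: P* = 1262/21, Q* = 145/3.
New equilibrium: 469 - 7P = -220 + 3.5P, so 689 = 10.5P and P' = 1378/21; Q' = 469 − 7(1378/21) = 29/3.
Change in price: 1378/21 − 1262/21 = 116/21.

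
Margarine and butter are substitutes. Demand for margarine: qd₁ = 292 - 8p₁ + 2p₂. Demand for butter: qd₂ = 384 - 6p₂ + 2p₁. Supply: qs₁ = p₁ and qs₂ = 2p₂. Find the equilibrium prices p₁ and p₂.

Market 1: 292 - 8p₁ + 2p₂ = p₁ → 9p₁ - 2p₂ = 292.
Market 2: 8p₂ - 2p₁ = 384.
Eliminating p₂: 8×(1) + 2×(2) gives 68p₁ = 3104, so p₁ = 776/17.
Back-substitute into (2): p₂ = (384 + 2×776/17) / 8 = 1010/17.

p₁ = 776/17, p₂ = 1010/17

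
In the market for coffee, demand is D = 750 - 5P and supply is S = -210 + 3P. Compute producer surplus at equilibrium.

Equilibrium: 750 - 5P = -210 + 3P gives P* = 120, Q* = 150.
Supply starts at P = 70 (where S = 0).
PS = ½(120 − 70)(150) = 3750.

Producer surplus = 3750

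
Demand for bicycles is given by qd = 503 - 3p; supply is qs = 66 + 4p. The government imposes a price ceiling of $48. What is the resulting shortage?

Equilibrium price would be p* = 437/7, so the ceiling at 48 binds.
At p = 48: qd = 503 − 3(48) = 359, qs = 66 + 4(48) = 258.
Shortage = 359 − 258 = 101.

Shortage = 101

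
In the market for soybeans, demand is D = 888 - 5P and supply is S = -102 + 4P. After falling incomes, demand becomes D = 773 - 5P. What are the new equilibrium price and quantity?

Original equilibrium: P* = 110, Q* = 338.
New equilibrium: 773 - 5P = -102 + 4P, so 875 = 9P and P' = 875/9; Q' = 773 − 5(875/9) = 2582/9.

P' = 875/9, Q' = 2582/9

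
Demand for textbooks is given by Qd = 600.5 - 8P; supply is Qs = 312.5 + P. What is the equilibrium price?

Set Qd = Qs: 600.5 - 8P = 312.5 + P.
288 = 9P, so P* = 32.
Q* = 600.5 − 8(32) = 344.5.

P* = 32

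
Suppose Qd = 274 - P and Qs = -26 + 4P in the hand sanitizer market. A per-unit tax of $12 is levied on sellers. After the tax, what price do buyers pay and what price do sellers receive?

Buyers pay $69.6, sellers receive $57.6

Pre-tax equilibrium: P* = 60, Q* = 214.
Tax on sellers shifts supply to Qs = -26 + 4(P − 12) = -74 + 4P.
274 - P = -74 + 4P gives buyer price Pb = 69.6; sellers receive Ps = 69.6 − 12 = 57.6.
New quantity: Q = 274 − 1(69.6) = 204.4.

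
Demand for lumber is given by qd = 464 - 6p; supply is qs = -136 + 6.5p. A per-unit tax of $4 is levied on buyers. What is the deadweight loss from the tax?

Pre-tax equilibrium: p* = 48, q* = 176.
Tax on buyers shifts demand to qd = 464 − 6(p + 4) = 440 - 6p.
440 - 6p = -136 + 6.5p gives seller price ps = 46.08; buyers pay pb = 46.08 + 4 = 50.08.
New quantity: q = 464 − 6(50.08) = 163.52.
DWL = ½ × 4 × (176 − 163.52) = 24.96.

Deadweight loss = 24.96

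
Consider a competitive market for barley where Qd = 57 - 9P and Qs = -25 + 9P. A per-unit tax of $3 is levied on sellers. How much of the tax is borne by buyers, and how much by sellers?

Buyers bear $1.5, sellers bear $1.5

Pre-tax equilibrium: P* = 41/9, Q* = 16.
Tax on sellers shifts supply to Qs = -25 + 9(P − 3) = -52 + 9P.
57 - 9P = -52 + 9P gives buyer price Pb = 109/18; sellers receive Ps = 109/18 − 3 = 55/18.
New quantity: Q = 57 − 9(109/18) = 2.5.
Buyer burden = 109/18 − 41/9 = 1.5; seller burden = 41/9 − 55/18 = 1.5.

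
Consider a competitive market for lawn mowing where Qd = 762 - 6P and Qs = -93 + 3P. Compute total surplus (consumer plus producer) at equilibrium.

Total surplus = 9216

Equilibrium: 762 - 6P = -93 + 3P gives P* = 95, Q* = 192.
Demand choke price: P = 127; supply starts at P = 31.
CS = ½(127 − 95)(192) = 3072; PS = ½(95 − 31)(192) = 6144.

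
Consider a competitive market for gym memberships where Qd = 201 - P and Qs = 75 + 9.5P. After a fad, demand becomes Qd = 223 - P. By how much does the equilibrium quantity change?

Original equilibrium: P* = 12, Q* = 189.
New equilibrium: 223 - P = 75 + 9.5P, so 148 = 10.5P and P' = 296/21; Q' = 223 − 1(296/21) = 4387/21.
Change in quantity: 4387/21 − 189 = 418/21.

ΔQ = 418/21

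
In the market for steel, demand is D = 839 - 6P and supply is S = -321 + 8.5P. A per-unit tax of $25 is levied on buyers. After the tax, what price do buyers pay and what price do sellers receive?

Pre-tax equilibrium: P* = 80, Q* = 359.
Tax on buyers shifts demand to D = 839 − 6(P + 25) = 689 - 6P.
689 - 6P = -321 + 8.5P gives seller price Ps = 2020/29; buyers pay Pb = 2020/29 + 25 = 2745/29.
New quantity: Q = 839 − 6(2745/29) = 7861/29.

Buyers pay 2745/29, sellers receive 2020/29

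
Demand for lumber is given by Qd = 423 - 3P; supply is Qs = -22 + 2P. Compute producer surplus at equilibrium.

Producer surplus = 6084

Equilibrium: 423 - 3P = -22 + 2P gives P* = 89, Q* = 156.
Supply starts at P = 11 (where Qs = 0).
PS = ½(89 − 11)(156) = 6084.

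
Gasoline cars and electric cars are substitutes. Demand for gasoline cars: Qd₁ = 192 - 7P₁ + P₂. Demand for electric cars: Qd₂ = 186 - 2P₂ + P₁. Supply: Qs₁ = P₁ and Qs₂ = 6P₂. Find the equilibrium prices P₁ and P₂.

P₁ = 82/3, P₂ = 80/3

Market 1: 192 - 7P₁ + P₂ = P₁ → 8P₁ - P₂ = 192.
Market 2: 8P₂ - P₁ = 186.
Eliminating P₂: 8×(1) + 1×(2) gives 63P₁ = 1722, so P₁ = 82/3.
Back-substitute into (2): P₂ = (186 + 1×82/3) / 8 = 80/3.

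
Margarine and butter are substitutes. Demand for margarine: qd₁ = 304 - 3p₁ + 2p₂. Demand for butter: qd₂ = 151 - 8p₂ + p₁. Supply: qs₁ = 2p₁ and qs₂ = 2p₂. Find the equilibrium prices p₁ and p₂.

Market 1: 304 - 3p₁ + 2p₂ = 2p₁ → 5p₁ - 2p₂ = 304.
Market 2: 10p₂ - p₁ = 151.
Eliminating p₂: 10×(1) + 2×(2) gives 48p₁ = 3342, so p₁ = 69.625.
Back-substitute into (2): p₂ = (151 + 1×69.625) / 10 = 22.0625.

p₁ = 69.625, p₂ = 22.0625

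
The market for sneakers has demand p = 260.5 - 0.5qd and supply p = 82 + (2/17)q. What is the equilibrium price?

Set the two price expressions equal: 260.5 - 0.5q = 82 + (2/17)q.
178.5 = (21/34)q, so q* = 289.
p* = 260.5 − (0.5)(289) = 116.

p* = 116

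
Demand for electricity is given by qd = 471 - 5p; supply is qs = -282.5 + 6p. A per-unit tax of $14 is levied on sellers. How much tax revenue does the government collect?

Tax revenue = 13909/11

Pre-tax equilibrium: p* = 68.5, q* = 128.5.
Tax on sellers shifts supply to qs = -282.5 + 6(p − 14) = -366.5 + 6p.
471 - 5p = -366.5 + 6p gives buyer price pb = 1675/22; sellers receive ps = 1675/22 − 14 = 1367/22.
New quantity: q = 471 − 5(1675/22) = 1987/22.
Revenue = 14 × 1987/22 = 13909/11.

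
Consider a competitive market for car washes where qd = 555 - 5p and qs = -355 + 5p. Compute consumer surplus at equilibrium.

Equilibrium: 555 - 5p = -355 + 5p gives p* = 91, q* = 100.
Demand choke price (qd = 0): p = 111.
CS = ½(111 − 91)(100) = 1000.

Consumer surplus = 1000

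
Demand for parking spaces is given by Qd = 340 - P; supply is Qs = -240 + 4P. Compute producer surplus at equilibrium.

Producer surplus = 6272

Equilibrium: 340 - P = -240 + 4P gives P* = 116, Q* = 224.
Supply starts at P = 60 (where Qs = 0).
PS = ½(116 − 60)(224) = 6272.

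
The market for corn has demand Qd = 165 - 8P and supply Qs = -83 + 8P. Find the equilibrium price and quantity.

P* = 15.5, Q* = 41

Set Qd = Qs: 165 - 8P = -83 + 8P.
248 = 16P, so P* = 15.5.
Q* = 165 − 8(15.5) = 41.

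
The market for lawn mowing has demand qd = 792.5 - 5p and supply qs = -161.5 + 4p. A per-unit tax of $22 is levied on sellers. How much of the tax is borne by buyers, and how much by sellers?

Pre-tax equilibrium: p* = 106, q* = 262.5.
Tax on sellers shifts supply to qs = -161.5 + 4(p − 22) = -249.5 + 4p.
792.5 - 5p = -249.5 + 4p gives buyer price pb = 1042/9; sellers receive ps = 1042/9 − 22 = 844/9.
New quantity: q = 792.5 − 5(1042/9) = 3845/18.
Buyer burden = 1042/9 − 106 = 88/9; seller burden = 106 − 844/9 = 110/9.

Buyers bear 88/9, sellers bear 110/9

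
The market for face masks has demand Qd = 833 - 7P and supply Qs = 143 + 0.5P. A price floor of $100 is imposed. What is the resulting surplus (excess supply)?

Equilibrium price would be P* = 92, so the floor at 100 binds.
At P = 100: Qd = 133, Qs = 193.
Surplus = 193 − 133 = 60.

Surplus = 60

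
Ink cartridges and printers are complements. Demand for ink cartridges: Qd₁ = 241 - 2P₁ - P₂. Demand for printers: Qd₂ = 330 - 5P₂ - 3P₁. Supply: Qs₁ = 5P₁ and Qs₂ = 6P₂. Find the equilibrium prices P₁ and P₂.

Market 1: 241 - 2P₁ - P₂ = 5P₁ → 7P₁ + P₂ = 241.
Market 2: 11P₂ + 3P₁ = 330.
Eliminating P₂: 11×(1) − 1×(2) gives 74P₁ = 2321, so P₁ = 2321/74.
Back-substitute into (2): P₂ = (330 − 3×2321/74) / 11 = 1587/74.

P₁ = 2321/74, P₂ = 1587/74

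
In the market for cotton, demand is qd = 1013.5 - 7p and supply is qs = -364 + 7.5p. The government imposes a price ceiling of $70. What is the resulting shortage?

Shortage = 362.5

Equilibrium price would be p* = 95, so the ceiling at 70 binds.
At p = 70: qd = 1013.5 − 7(70) = 523.5, qs = -364 + 7.5(70) = 161.
Shortage = 523.5 − 161 = 362.5.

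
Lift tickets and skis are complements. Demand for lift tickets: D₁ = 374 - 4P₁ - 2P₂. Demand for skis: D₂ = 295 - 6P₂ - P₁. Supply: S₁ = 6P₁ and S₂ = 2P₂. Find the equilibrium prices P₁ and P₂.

Market 1: 374 - 4P₁ - 2P₂ = 6P₁ → 10P₁ + 2P₂ = 374.
Market 2: 8P₂ + P₁ = 295.
Eliminating P₂: 8×(1) − 2×(2) gives 78P₁ = 2402, so P₁ = 1201/39.
Back-substitute into (2): P₂ = (295 − 1×1201/39) / 8 = 1288/39.

P₁ = 1201/39, P₂ = 1288/39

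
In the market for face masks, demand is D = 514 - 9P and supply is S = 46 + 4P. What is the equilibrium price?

Set D = S: 514 - 9P = 46 + 4P.
468 = 13P, so P* = 36.
Q* = 514 − 9(36) = 190.

P* = 36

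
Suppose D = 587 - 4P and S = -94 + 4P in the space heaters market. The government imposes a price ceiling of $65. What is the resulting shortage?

Equilibrium price would be P* = 85.125, so the ceiling at 65 binds.
At P = 65: D = 587 − 4(65) = 327, S = -94 + 4(65) = 166.
Shortage = 327 − 166 = 161.

Shortage = 161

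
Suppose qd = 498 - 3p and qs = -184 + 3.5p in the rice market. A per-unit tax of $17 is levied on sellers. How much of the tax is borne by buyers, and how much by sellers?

Buyers bear 119/13, sellers bear 102/13

Pre-tax equilibrium: p* = 1364/13, q* = 2382/13.
Tax on sellers shifts supply to qs = -184 + 3.5(p − 17) = -243.5 + 3.5p.
498 - 3p = -243.5 + 3.5p gives buyer price pb = 1483/13; sellers receive ps = 1483/13 − 17 = 1262/13.
New quantity: q = 498 − 3(1483/13) = 2025/13.
Buyer burden = 1483/13 − 1364/13 = 119/13; seller burden = 1364/13 − 1262/13 = 102/13.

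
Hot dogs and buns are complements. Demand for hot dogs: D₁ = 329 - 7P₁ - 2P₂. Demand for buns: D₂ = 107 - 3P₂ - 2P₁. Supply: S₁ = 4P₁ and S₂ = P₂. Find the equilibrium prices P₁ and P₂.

Market 1: 329 - 7P₁ - 2P₂ = 4P₁ → 11P₁ + 2P₂ = 329.
Market 2: 4P₂ + 2P₁ = 107.
Eliminating P₂: 4×(1) − 2×(2) gives 40P₁ = 1102, so P₁ = 27.55.
Back-substitute into (2): P₂ = (107 − 2×27.55) / 4 = 12.975.

P₁ = 27.55, P₂ = 12.975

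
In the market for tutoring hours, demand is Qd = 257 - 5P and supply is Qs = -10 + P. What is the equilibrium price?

P* = 44.5

Set Qd = Qs: 257 - 5P = -10 + P.
267 = 6P, so P* = 44.5.
Q* = 257 − 5(44.5) = 34.5.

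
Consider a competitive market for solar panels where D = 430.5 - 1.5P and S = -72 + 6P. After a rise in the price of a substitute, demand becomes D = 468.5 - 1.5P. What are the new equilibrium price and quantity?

P' = 1081/15, Q' = 360.4

Original equilibrium: P* = 67, Q* = 330.
New equilibrium: 468.5 - 1.5P = -72 + 6P, so 540.5 = 7.5P and P' = 1081/15; Q' = 468.5 − 1.5(1081/15) = 360.4.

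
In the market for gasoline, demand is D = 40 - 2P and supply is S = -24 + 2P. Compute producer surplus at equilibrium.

Producer surplus = 16

Equilibrium: 40 - 2P = -24 + 2P gives P* = 16, Q* = 8.
Supply starts at P = 12 (where S = 0).
PS = ½(16 − 12)(8) = 16.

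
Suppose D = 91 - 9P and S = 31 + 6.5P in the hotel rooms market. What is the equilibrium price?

P* = 120/31

Set D = S: 91 - 9P = 31 + 6.5P.
60 = 15.5P, so P* = 120/31.
Q* = 91 − 9(120/31) = 1741/31.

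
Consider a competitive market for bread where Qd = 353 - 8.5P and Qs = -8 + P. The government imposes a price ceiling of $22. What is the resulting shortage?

Equilibrium price would be P* = 38, so the ceiling at 22 binds.
At P = 22: Qd = 353 − 8.5(22) = 166, Qs = -8 + 1(22) = 14.
Shortage = 166 − 14 = 152.

Shortage = 152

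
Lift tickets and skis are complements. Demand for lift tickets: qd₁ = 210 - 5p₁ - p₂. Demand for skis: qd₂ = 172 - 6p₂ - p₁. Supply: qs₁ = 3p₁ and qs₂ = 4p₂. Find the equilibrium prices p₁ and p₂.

Market 1: 210 - 5p₁ - p₂ = 3p₁ → 8p₁ + p₂ = 210.
Market 2: 10p₂ + p₁ = 172.
Eliminating p₂: 10×(1) − 1×(2) gives 79p₁ = 1928, so p₁ = 1928/79.
Back-substitute into (2): p₂ = (172 − 1×1928/79) / 10 = 1166/79.

p₁ = 1928/79, p₂ = 1166/79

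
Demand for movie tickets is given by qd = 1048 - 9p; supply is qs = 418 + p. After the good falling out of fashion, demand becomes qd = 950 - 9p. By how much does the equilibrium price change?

Original equilibrium: p* = 63, q* = 481.
New equilibrium: 950 - 9p = 418 + p, so 532 = 10p and p' = 53.2; q' = 950 − 9(53.2) = 471.2.
Change in price: 53.2 − 63 = -9.8.

Δp = -9.8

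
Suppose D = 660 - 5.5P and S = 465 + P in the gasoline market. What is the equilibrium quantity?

Set D = S: 660 - 5.5P = 465 + P.
195 = 6.5P, so P* = 30.
Q* = 660 − 5.5(30) = 495.

Q* = 495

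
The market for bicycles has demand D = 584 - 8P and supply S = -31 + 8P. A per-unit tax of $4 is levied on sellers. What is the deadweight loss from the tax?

Pre-tax equilibrium: P* = 38.4375, Q* = 276.5.
Tax on sellers shifts supply to S = -31 + 8(P − 4) = -63 + 8P.
584 - 8P = -63 + 8P gives buyer price Pb = 40.4375; sellers receive Ps = 40.4375 − 4 = 36.4375.
New quantity: Q = 584 − 8(40.4375) = 260.5.
DWL = ½ × 4 × (276.5 − 260.5) = 32.

Deadweight loss = 32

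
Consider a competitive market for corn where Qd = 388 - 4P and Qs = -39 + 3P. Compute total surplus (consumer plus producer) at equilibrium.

Equilibrium: 388 - 4P = -39 + 3P gives P* = 61, Q* = 144.
Demand choke price: P = 97; supply starts at P = 13.
CS = ½(97 − 61)(144) = 2592; PS = ½(61 − 13)(144) = 3456.

Total surplus = 6048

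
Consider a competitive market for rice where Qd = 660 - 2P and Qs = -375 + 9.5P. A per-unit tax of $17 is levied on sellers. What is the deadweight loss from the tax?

Deadweight loss = 5491/23

Pre-tax equilibrium: P* = 90, Q* = 480.
Tax on sellers shifts supply to Qs = -375 + 9.5(P − 17) = -536.5 + 9.5P.
660 - 2P = -536.5 + 9.5P gives buyer price Pb = 2393/23; sellers receive Ps = 2393/23 − 17 = 2002/23.
New quantity: Q = 660 − 2(2393/23) = 10394/23.
DWL = ½ × 17 × (480 − 10394/23) = 5491/23.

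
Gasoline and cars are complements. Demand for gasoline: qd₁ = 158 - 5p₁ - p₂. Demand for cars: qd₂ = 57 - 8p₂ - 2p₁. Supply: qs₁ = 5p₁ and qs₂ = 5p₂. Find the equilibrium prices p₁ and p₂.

p₁ = 15.6015625, p₂ = 1.984375

Market 1: 158 - 5p₁ - p₂ = 5p₁ → 10p₁ + p₂ = 158.
Market 2: 13p₂ + 2p₁ = 57.
Eliminating p₂: 13×(1) − 1×(2) gives 128p₁ = 1997, so p₁ = 15.6015625.
Back-substitute into (2): p₂ = (57 − 2×15.6015625) / 13 = 1.984375.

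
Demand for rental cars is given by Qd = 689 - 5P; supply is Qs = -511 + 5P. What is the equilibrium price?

P* = 120

Set Qd = Qs: 689 - 5P = -511 + 5P.
1200 = 10P, so P* = 120.
Q* = 689 − 5(120) = 89.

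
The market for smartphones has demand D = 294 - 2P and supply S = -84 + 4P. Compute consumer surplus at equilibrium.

Equilibrium: 294 - 2P = -84 + 4P gives P* = 63, Q* = 168.
Demand choke price (D = 0): P = 147.
CS = ½(147 − 63)(168) = 7056.

Consumer surplus = 7056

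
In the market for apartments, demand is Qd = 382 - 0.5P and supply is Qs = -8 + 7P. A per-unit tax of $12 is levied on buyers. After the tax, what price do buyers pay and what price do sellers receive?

Pre-tax equilibrium: P* = 52, Q* = 356.
Tax on buyers shifts demand to Qd = 382 − 0.5(P + 12) = 376 - 0.5P.
376 - 0.5P = -8 + 7P gives seller price Ps = 51.2; buyers pay Pb = 51.2 + 12 = 63.2.
New quantity: Q = 382 − 0.5(63.2) = 350.4.

Buyers pay $63.2, sellers receive $51.2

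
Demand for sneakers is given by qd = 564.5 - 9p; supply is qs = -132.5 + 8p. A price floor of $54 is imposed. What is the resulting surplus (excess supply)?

Surplus = 221

Equilibrium price would be p* = 41, so the floor at 54 binds.
At p = 54: qd = 78.5, qs = 299.5.
Surplus = 299.5 − 78.5 = 221.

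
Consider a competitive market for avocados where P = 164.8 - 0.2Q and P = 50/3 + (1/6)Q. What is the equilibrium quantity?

Set the two price expressions equal: 164.8 - 0.2Q = 50/3 + (1/6)Q.
2222/15 = (11/30)Q, so Q* = 404.
P* = 164.8 − (0.2)(404) = 84.

Q* = 404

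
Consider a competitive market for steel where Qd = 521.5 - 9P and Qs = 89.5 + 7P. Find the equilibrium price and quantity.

Set Qd = Qs: 521.5 - 9P = 89.5 + 7P.
432 = 16P, so P* = 27.
Q* = 521.5 − 9(27) = 278.5.

P* = 27, Q* = 278.5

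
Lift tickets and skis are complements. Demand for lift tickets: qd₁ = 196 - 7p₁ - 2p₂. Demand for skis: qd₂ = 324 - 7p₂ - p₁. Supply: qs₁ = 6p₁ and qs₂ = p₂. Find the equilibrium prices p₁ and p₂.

Market 1: 196 - 7p₁ - 2p₂ = 6p₁ → 13p₁ + 2p₂ = 196.
Market 2: 8p₂ + p₁ = 324.
Eliminating p₂: 8×(1) − 2×(2) gives 102p₁ = 920, so p₁ = 460/51.
Back-substitute into (2): p₂ = (324 − 1×460/51) / 8 = 2008/51.

p₁ = 460/51, p₂ = 2008/51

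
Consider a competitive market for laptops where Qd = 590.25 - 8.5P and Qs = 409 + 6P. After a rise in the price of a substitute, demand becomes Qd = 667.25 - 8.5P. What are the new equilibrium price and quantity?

Original equilibrium: P* = 12.5, Q* = 484.
New equilibrium: 667.25 - 8.5P = 409 + 6P, so 258.25 = 14.5P and P' = 1033/58; Q' = 667.25 − 8.5(1033/58) = 14960/29.

P' = 1033/58, Q' = 14960/29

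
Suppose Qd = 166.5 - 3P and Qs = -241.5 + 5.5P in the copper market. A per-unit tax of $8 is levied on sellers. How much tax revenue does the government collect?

Pre-tax equilibrium: P* = 48, Q* = 22.5.
Tax on sellers shifts supply to Qs = -241.5 + 5.5(P − 8) = -285.5 + 5.5P.
166.5 - 3P = -285.5 + 5.5P gives buyer price Pb = 904/17; sellers receive Ps = 904/17 − 8 = 768/17.
New quantity: Q = 166.5 − 3(904/17) = 237/34.
Revenue = 8 × 237/34 = 948/17.

Tax revenue = 948/17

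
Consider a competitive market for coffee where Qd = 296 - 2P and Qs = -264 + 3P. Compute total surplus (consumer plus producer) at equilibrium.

Equilibrium: 296 - 2P = -264 + 3P gives P* = 112, Q* = 72.
Demand choke price: P = 148; supply starts at P = 88.
CS = ½(148 − 112)(72) = 1296; PS = ½(112 − 88)(72) = 864.

Total surplus = 2160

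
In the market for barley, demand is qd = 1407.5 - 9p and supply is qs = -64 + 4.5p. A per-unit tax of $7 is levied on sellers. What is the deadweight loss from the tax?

Deadweight loss = 73.5

Pre-tax equilibrium: p* = 109, q* = 426.5.
Tax on sellers shifts supply to qs = -64 + 4.5(p − 7) = -95.5 + 4.5p.
1407.5 - 9p = -95.5 + 4.5p gives buyer price pb = 334/3; sellers receive ps = 334/3 − 7 = 313/3.
New quantity: q = 1407.5 − 9(334/3) = 405.5.
DWL = ½ × 7 × (426.5 − 405.5) = 73.5.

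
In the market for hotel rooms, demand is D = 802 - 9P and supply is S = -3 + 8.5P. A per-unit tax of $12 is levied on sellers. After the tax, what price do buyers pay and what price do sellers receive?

Buyers pay 1814/35, sellers receive 1394/35

Pre-tax equilibrium: P* = 46, Q* = 388.
Tax on sellers shifts supply to S = -3 + 8.5(P − 12) = -105 + 8.5P.
802 - 9P = -105 + 8.5P gives buyer price Pb = 1814/35; sellers receive Ps = 1814/35 − 12 = 1394/35.
New quantity: Q = 802 − 9(1814/35) = 11744/35.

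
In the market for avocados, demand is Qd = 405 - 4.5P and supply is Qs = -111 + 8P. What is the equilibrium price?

Set Qd = Qs: 405 - 4.5P = -111 + 8P.
516 = 12.5P, so P* = 41.28.
Q* = 405 − 4.5(41.28) = 219.24.

P* = 41.28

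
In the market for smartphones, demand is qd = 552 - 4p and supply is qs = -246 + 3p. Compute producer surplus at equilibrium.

Producer surplus = 1536

Equilibrium: 552 - 4p = -246 + 3p gives p* = 114, q* = 96.
Supply starts at p = 82 (where qs = 0).
PS = ½(114 − 82)(96) = 1536.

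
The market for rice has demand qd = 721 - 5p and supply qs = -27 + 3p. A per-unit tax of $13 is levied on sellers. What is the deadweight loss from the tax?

Deadweight loss = 158.4375

Pre-tax equilibrium: p* = 93.5, q* = 253.5.
Tax on sellers shifts supply to qs = -27 + 3(p − 13) = -66 + 3p.
721 - 5p = -66 + 3p gives buyer price pb = 98.375; sellers receive ps = 98.375 − 13 = 85.375.
New quantity: q = 721 − 5(98.375) = 229.125.
DWL = ½ × 13 × (253.5 − 229.125) = 158.4375.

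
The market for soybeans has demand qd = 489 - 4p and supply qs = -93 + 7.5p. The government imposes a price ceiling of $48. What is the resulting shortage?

Equilibrium price would be p* = 1164/23, so the ceiling at 48 binds.
At p = 48: qd = 489 − 4(48) = 297, qs = -93 + 7.5(48) = 267.
Shortage = 297 − 267 = 30.

Shortage = 30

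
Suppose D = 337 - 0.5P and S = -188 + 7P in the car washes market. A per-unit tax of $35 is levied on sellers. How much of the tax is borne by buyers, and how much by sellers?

Buyers bear 98/3, sellers bear 7/3

Pre-tax equilibrium: P* = 70, Q* = 302.
Tax on sellers shifts supply to S = -188 + 7(P − 35) = -433 + 7P.
337 - 0.5P = -433 + 7P gives buyer price Pb = 308/3; sellers receive Ps = 308/3 − 35 = 203/3.
New quantity: Q = 337 − 0.5(308/3) = 857/3.
Buyer burden = 308/3 − 70 = 98/3; seller burden = 70 − 203/3 = 7/3.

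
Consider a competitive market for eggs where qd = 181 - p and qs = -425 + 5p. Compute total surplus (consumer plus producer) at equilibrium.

Equilibrium: 181 - p = -425 + 5p gives p* = 101, q* = 80.
Demand choke price: p = 181; supply starts at p = 85.
CS = ½(181 − 101)(80) = 3200; PS = ½(101 − 85)(80) = 640.

Total surplus = 3840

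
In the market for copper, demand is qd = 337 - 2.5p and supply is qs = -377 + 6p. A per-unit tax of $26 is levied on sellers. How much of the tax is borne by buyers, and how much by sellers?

Pre-tax equilibrium: p* = 84, q* = 127.
Tax on sellers shifts supply to qs = -377 + 6(p − 26) = -533 + 6p.
337 - 2.5p = -533 + 6p gives buyer price pb = 1740/17; sellers receive ps = 1740/17 − 26 = 1298/17.
New quantity: q = 337 − 2.5(1740/17) = 1379/17.
Buyer burden = 1740/17 − 84 = 312/17; seller burden = 84 − 1298/17 = 130/17.

Buyers bear 312/17, sellers bear 130/17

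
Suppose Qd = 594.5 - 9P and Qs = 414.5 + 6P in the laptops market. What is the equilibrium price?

P* = 12

Set Qd = Qs: 594.5 - 9P = 414.5 + 6P.
180 = 15P, so P* = 12.
Q* = 594.5 − 9(12) = 486.5.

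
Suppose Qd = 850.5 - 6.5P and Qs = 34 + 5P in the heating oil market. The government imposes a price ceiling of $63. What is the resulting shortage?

Shortage = 92

Equilibrium price would be P* = 71, so the ceiling at 63 binds.
At P = 63: Qd = 850.5 − 6.5(63) = 441, Qs = 34 + 5(63) = 349.
Shortage = 441 − 349 = 92.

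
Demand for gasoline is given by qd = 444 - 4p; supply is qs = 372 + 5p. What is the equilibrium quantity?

q* = 412

Set qd = qs: 444 - 4p = 372 + 5p.
72 = 9p, so p* = 8.
q* = 444 − 4(8) = 412.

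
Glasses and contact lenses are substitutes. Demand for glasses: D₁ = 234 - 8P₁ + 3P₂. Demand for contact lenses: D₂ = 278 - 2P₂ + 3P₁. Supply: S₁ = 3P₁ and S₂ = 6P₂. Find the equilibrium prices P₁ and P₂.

Market 1: 234 - 8P₁ + 3P₂ = 3P₁ → 11P₁ - 3P₂ = 234.
Market 2: 8P₂ - 3P₁ = 278.
Eliminating P₂: 8×(1) + 3×(2) gives 79P₁ = 2706, so P₁ = 2706/79.
Back-substitute into (2): P₂ = (278 + 3×2706/79) / 8 = 3760/79.

P₁ = 2706/79, P₂ = 3760/79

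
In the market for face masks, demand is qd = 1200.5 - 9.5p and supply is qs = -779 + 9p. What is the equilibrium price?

Set qd = qs: 1200.5 - 9.5p = -779 + 9p.
1979.5 = 18.5p, so p* = 107.
q* = 1200.5 − 9.5(107) = 184.

p* = 107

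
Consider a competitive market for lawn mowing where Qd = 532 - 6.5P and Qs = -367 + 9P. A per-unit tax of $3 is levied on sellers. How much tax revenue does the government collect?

Tax revenue = 13362/31

Pre-tax equilibrium: P* = 58, Q* = 155.
Tax on sellers shifts supply to Qs = -367 + 9(P − 3) = -394 + 9P.
532 - 6.5P = -394 + 9P gives buyer price Pb = 1852/31; sellers receive Ps = 1852/31 − 3 = 1759/31.
New quantity: Q = 532 − 6.5(1852/31) = 4454/31.
Revenue = 3 × 4454/31 = 13362/31.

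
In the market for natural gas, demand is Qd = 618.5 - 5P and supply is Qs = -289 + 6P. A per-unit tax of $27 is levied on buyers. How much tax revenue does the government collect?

Pre-tax equilibrium: P* = 82.5, Q* = 206.
Tax on buyers shifts demand to Qd = 618.5 − 5(P + 27) = 483.5 - 5P.
483.5 - 5P = -289 + 6P gives seller price Ps = 1545/22; buyers pay Pb = 1545/22 + 27 = 2139/22.
New quantity: Q = 618.5 − 5(2139/22) = 1456/11.
Revenue = 27 × 1456/11 = 39312/11.

Tax revenue = 39312/11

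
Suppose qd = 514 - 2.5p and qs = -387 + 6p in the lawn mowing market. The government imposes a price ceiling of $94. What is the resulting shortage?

Equilibrium price would be p* = 106, so the ceiling at 94 binds.
At p = 94: qd = 514 − 2.5(94) = 279, qs = -387 + 6(94) = 177.
Shortage = 279 − 177 = 102.

Shortage = 102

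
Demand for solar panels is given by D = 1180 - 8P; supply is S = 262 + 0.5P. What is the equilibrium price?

Set D = S: 1180 - 8P = 262 + 0.5P.
918 = 8.5P, so P* = 108.
Q* = 1180 − 8(108) = 316.

P* = 108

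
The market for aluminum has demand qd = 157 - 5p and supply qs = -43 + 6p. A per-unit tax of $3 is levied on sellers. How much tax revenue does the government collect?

Tax revenue = 1911/11

Pre-tax equilibrium: p* = 200/11, q* = 727/11.
Tax on sellers shifts supply to qs = -43 + 6(p − 3) = -61 + 6p.
157 - 5p = -61 + 6p gives buyer price pb = 218/11; sellers receive ps = 218/11 − 3 = 185/11.
New quantity: q = 157 − 5(218/11) = 637/11.
Revenue = 3 × 637/11 = 1911/11.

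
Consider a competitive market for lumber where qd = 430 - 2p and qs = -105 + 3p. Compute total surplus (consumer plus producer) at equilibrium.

Total surplus = 19440

Equilibrium: 430 - 2p = -105 + 3p gives p* = 107, q* = 216.
Demand choke price: p = 215; supply starts at p = 35.
CS = ½(215 − 107)(216) = 11664; PS = ½(107 − 35)(216) = 7776.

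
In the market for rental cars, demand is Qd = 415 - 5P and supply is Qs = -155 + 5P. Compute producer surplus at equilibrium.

Equilibrium: 415 - 5P = -155 + 5P gives P* = 57, Q* = 130.
Supply starts at P = 31 (where Qs = 0).
PS = ½(57 − 31)(130) = 1690.

Producer surplus = 1690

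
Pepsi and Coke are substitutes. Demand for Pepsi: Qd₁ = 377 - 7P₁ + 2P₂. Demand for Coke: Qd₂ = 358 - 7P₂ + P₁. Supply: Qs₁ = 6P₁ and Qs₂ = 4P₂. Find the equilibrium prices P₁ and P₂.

P₁ = 1621/47, P₂ = 1677/47

Market 1: 377 - 7P₁ + 2P₂ = 6P₁ → 13P₁ - 2P₂ = 377.
Market 2: 11P₂ - P₁ = 358.
Eliminating P₂: 11×(1) + 2×(2) gives 141P₁ = 4863, so P₁ = 1621/47.
Back-substitute into (2): P₂ = (358 + 1×1621/47) / 11 = 1677/47.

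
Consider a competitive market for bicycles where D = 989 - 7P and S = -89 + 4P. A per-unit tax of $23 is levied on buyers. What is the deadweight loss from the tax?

Pre-tax equilibrium: P* = 98, Q* = 303.
Tax on buyers shifts demand to D = 989 − 7(P + 23) = 828 - 7P.
828 - 7P = -89 + 4P gives seller price Ps = 917/11; buyers pay Pb = 917/11 + 23 = 1170/11.
New quantity: Q = 989 − 7(1170/11) = 2689/11.
DWL = ½ × 23 × (303 − 2689/11) = 7406/11.

Deadweight loss = 7406/11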